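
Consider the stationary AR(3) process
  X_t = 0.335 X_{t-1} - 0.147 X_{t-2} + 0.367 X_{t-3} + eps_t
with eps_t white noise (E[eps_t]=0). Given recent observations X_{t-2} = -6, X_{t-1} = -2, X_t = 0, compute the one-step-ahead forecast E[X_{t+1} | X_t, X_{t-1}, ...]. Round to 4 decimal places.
E[X_{t+1} \mid \mathcal F_t] = -1.9080

For an AR(p) model X_t = c + sum_i phi_i X_{t-i} + eps_t, the
one-step-ahead conditional mean is
  E[X_{t+1} | X_t, ...] = c + sum_i phi_i X_{t+1-i}.
Substitute known values:
  E[X_{t+1} | ...] = (0.335) * (0) + (-0.147) * (-2) + (0.367) * (-6)
                   = -1.9080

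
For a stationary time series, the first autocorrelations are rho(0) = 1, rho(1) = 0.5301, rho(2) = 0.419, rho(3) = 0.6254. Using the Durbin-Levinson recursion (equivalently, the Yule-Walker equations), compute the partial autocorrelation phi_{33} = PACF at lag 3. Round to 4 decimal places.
\phi_{33} = 0.4970

The PACF at lag k is phi_{kk}, the last component of the solution
to the Yule-Walker system G_k phi = r_k where
  (G_k)_{ij} = rho(|i - j|), (r_k)_i = rho(i), i,j = 1..k.
Equivalently, Durbin-Levinson gives phi_{kk} iteratively:
  phi_{11} = rho(1)
  phi_{kk} = [rho(k) - sum_{j=1..k-1} phi_{k-1,j} rho(k-j)]
            / [1 - sum_{j=1..k-1} phi_{k-1,j} rho(j)],
  phi_{k,j} = phi_{k-1,j} - phi_{kk} phi_{k-1,k-j},  j = 1..k-1.
Step k = 1:
  phi_11 = rho(1) = 0.5301.
Step k = 2:
  phi_22 = [rho(2) - phi_11 rho(1)] / [1 - phi_11 rho(1)] = [0.419 - (0.5301)(0.5301)] / [1 - (0.5301)(0.5301)]
         = 0.13799399 / 0.71899399 = 0.191926.
  Update: phi_21 = phi_11 - phi_22 phi_11 = 0.5301 - (0.191926)(0.5301) = 0.42836.
Step k = 3:
  phi_33 = [rho(3) - phi_21 rho(2) - phi_22 rho(1)] / [1 - phi_21 rho(1) - phi_22 rho(2)]
    numerator   = 0.6254 - (0.42836)(0.419) - (0.191926)(0.5301) = 0.34417703
    denominator = 1 - (0.42836)(0.5301) - (0.191926)(0.419) = 0.69250929
  phi_33 = 0.34417703 / 0.69250929 = 0.497.
Therefore phi_{33} = 0.4970.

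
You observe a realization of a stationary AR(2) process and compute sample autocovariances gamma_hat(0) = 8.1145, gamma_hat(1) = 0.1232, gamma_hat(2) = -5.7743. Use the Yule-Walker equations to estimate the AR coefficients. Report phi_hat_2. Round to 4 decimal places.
\hat\phi_{2} = -0.7120

The Yule-Walker equations for an AR(p) process read, in matrix form,
  Gamma_p phi = r_p,   with   (Gamma_p)_{ij} = gamma(|i - j|),
                       (r_p)_i = gamma(i),   i,j = 1..p.
Substitute the sample gammas (Toeplitz matrix and right-hand side of size 2):
  Gamma_p = [[8.1145, 0.1232], [0.1232, 8.1145]]
  r_p     = [0.1232, -5.7743]
Written out:
  8.1145 phi_1 + 0.1232 phi_2 = 0.1232
  0.1232 phi_1 + 8.1145 phi_2 = -5.7743
Solve by Cramer's rule:
  det = gamma(0)^2 - gamma(1)^2 = (8.1145)^2 - (0.1232)^2 = 65.84511025 - 0.01517824 = 65.82993201
  phi_hat_1 = [gamma(1) gamma(0) - gamma(1) gamma(2)] / det = [(0.1232)(8.1145) - (0.1232)(-5.7743)] / 65.82993201 = 1.71110016 / 65.82993201 = 0.026
  phi_hat_2 = [gamma(0) gamma(2) - gamma(1)^2] / det = [(8.1145)(-5.7743) - (0.1232)^2] / 65.82993201 = -46.87073559 / 65.82993201 = -0.712
So phi_hat = [0.0260, -0.7120].
Therefore phi_hat_2 = -0.7120.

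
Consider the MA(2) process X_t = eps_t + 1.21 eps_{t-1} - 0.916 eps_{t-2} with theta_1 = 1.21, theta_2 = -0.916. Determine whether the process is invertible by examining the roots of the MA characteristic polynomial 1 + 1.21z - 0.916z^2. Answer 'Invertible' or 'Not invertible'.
\text{Not invertible}

The MA(q) characteristic polynomial is P(z) = 1 + 1.21z - 0.916z^2.
Invertibility requires all roots to lie outside the unit circle, i.e. |z| > 1 for every root.
Set 1 + (1.21) z + (-0.916) z^2 = 0, i.e. a z^2 + b z + c = 0 with a = -0.916, b = 1.21, c = 1.
Discriminant D = b^2 - 4ac = (1.21)^2 - 4*(-0.916)*1 = 1.4641 - (-3.664) = 5.1281.
D >= 0, so the roots are real: z = (-b +/- sqrt(D)) / (2a) = (-1.21 +/- 2.264531) / (-1.832).
  z_1 = (-1.21 + 2.264531) / (-1.832) = -0.5756,   |z_1| = 0.5756.
  z_2 = (-1.21 - 2.264531) / (-1.832) = 1.8966,   |z_2| = 1.8966.
Moduli of all roots: 0.5756, 1.8966.
All moduli strictly greater than 1? No.
Verdict: Not invertible.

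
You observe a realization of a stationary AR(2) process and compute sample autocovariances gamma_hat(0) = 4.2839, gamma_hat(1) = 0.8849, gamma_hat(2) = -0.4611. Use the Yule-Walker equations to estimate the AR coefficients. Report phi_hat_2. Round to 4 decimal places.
\hat\phi_{2} = -0.1570

The Yule-Walker equations for an AR(p) process read, in matrix form,
  Gamma_p phi = r_p,   with   (Gamma_p)_{ij} = gamma(|i - j|),
                       (r_p)_i = gamma(i),   i,j = 1..p.
Substitute the sample gammas (Toeplitz matrix and right-hand side of size 2):
  Gamma_p = [[4.2839, 0.8849], [0.8849, 4.2839]]
  r_p     = [0.8849, -0.4611]
Written out:
  4.2839 phi_1 + 0.8849 phi_2 = 0.8849
  0.8849 phi_1 + 4.2839 phi_2 = -0.4611
Solve by Cramer's rule:
  det = gamma(0)^2 - gamma(1)^2 = (4.2839)^2 - (0.8849)^2 = 18.35179921 - 0.78304801 = 17.5687512
  phi_hat_1 = [gamma(1) gamma(0) - gamma(1) gamma(2)] / det = [(0.8849)(4.2839) - (0.8849)(-0.4611)] / 17.5687512 = 4.1988505 / 17.5687512 = 0.239
  phi_hat_2 = [gamma(0) gamma(2) - gamma(1)^2] / det = [(4.2839)(-0.4611) - (0.8849)^2] / 17.5687512 = -2.7583543 / 17.5687512 = -0.157
So phi_hat = [0.2390, -0.1570].
Therefore phi_hat_2 = -0.1570.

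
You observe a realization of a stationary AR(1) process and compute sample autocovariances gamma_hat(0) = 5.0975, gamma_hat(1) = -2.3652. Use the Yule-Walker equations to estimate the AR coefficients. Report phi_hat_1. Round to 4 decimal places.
\hat\phi_{1} = -0.4640

The Yule-Walker equations for an AR(p) process read, in matrix form,
  Gamma_p phi = r_p,   with   (Gamma_p)_{ij} = gamma(|i - j|),
                       (r_p)_i = gamma(i),   i,j = 1..p.
Substitute the sample gammas (Toeplitz matrix and right-hand side of size 1):
  Gamma_p = [[5.0975]]
  r_p     = [-2.3652]
With p = 1 this is the single equation gamma(0) phi_1 = gamma(1):
  phi_hat_1 = gamma(1) / gamma(0) = -2.3652 / 5.0975 = -0.4640.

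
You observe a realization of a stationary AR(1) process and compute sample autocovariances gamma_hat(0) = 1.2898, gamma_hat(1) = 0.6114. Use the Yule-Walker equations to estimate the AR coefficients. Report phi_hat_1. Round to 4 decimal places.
\hat\phi_{1} = 0.4740

The Yule-Walker equations for an AR(p) process read, in matrix form,
  Gamma_p phi = r_p,   with   (Gamma_p)_{ij} = gamma(|i - j|),
                       (r_p)_i = gamma(i),   i,j = 1..p.
Substitute the sample gammas (Toeplitz matrix and right-hand side of size 1):
  Gamma_p = [[1.2898]]
  r_p     = [0.6114]
With p = 1 this is the single equation gamma(0) phi_1 = gamma(1):
  phi_hat_1 = gamma(1) / gamma(0) = 0.6114 / 1.2898 = 0.4740.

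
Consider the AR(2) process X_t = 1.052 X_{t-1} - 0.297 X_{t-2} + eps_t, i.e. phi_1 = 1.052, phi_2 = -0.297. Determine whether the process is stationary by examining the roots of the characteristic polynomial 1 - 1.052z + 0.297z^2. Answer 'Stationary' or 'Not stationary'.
\text{Stationary}

The AR(p) characteristic polynomial is P(z) = 1 - 1.052z + 0.297z^2.
Stationarity requires all roots to lie outside the unit circle, i.e. |z| > 1 for every root.
Set 1 + (-1.052) z + (0.297) z^2 = 0, i.e. a z^2 + b z + c = 0 with a = 0.297, b = -1.052, c = 1.
Discriminant D = b^2 - 4ac = (-1.052)^2 - 4*(0.297)*1 = 1.106704 - (1.188) = -0.081296.
D < 0, so the roots are the complex-conjugate pair z = (-b +/- i sqrt(-D)) / (2a) = 1.771 +/- 0.48i.
For a conjugate pair |z|^2 = z * conj(z) = (product of roots) = c/a = 1/(0.297) = 3.367003, so |z| = sqrt(3.367003) = 1.8349 for both roots.
Moduli of all roots: 1.8349, 1.8349.
All moduli strictly greater than 1? Yes.
Verdict: Stationary.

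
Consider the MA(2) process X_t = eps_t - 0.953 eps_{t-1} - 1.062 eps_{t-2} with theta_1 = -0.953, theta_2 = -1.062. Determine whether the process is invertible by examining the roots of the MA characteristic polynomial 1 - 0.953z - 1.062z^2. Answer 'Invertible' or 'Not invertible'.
\text{Not invertible}

The MA(q) characteristic polynomial is P(z) = 1 - 0.953z - 1.062z^2.
Invertibility requires all roots to lie outside the unit circle, i.e. |z| > 1 for every root.
Set 1 + (-0.953) z + (-1.062) z^2 = 0, i.e. a z^2 + b z + c = 0 with a = -1.062, b = -0.953, c = 1.
Discriminant D = b^2 - 4ac = (-0.953)^2 - 4*(-1.062)*1 = 0.908209 - (-4.248) = 5.156209.
D >= 0, so the roots are real: z = (-b +/- sqrt(D)) / (2a) = (0.953 +/- 2.270729) / (-2.124).
  z_1 = (0.953 + 2.270729) / (-2.124) = -1.5178,   |z_1| = 1.5178.
  z_2 = (0.953 - 2.270729) / (-2.124) = 0.6204,   |z_2| = 0.6204.
Moduli of all roots: 1.5178, 0.6204.
All moduli strictly greater than 1? No.
Verdict: Not invertible.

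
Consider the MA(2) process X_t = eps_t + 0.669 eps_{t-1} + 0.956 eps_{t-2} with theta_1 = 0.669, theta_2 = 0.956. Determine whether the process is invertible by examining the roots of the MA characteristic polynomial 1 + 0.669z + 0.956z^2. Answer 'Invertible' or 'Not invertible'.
\text{Invertible}

The MA(q) characteristic polynomial is P(z) = 1 + 0.669z + 0.956z^2.
Invertibility requires all roots to lie outside the unit circle, i.e. |z| > 1 for every root.
Set 1 + (0.669) z + (0.956) z^2 = 0, i.e. a z^2 + b z + c = 0 with a = 0.956, b = 0.669, c = 1.
Discriminant D = b^2 - 4ac = (0.669)^2 - 4*(0.956)*1 = 0.447561 - (3.824) = -3.376439.
D < 0, so the roots are the complex-conjugate pair z = (-b +/- i sqrt(-D)) / (2a) = -0.3499 +/- 0.961i.
For a conjugate pair |z|^2 = z * conj(z) = (product of roots) = c/a = 1/(0.956) = 1.046025, so |z| = sqrt(1.046025) = 1.0228 for both roots.
Moduli of all roots: 1.0228, 1.0228.
All moduli strictly greater than 1? Yes.
Verdict: Invertible.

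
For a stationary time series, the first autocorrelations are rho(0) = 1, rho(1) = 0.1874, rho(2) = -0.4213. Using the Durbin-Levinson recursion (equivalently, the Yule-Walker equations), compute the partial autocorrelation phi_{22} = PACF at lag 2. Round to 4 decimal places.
\phi_{22} = -0.4730

The PACF at lag k is phi_{kk}, the last component of the solution
to the Yule-Walker system G_k phi = r_k where
  (G_k)_{ij} = rho(|i - j|), (r_k)_i = rho(i), i,j = 1..k.
Equivalently, Durbin-Levinson gives phi_{kk} iteratively:
  phi_{11} = rho(1)
  phi_{kk} = [rho(k) - sum_{j=1..k-1} phi_{k-1,j} rho(k-j)]
            / [1 - sum_{j=1..k-1} phi_{k-1,j} rho(j)],
  phi_{k,j} = phi_{k-1,j} - phi_{kk} phi_{k-1,k-j},  j = 1..k-1.
Step k = 1:
  phi_11 = rho(1) = 0.1874.
Step k = 2:
  phi_22 = [rho(2) - phi_11 rho(1)] / [1 - phi_11 rho(1)] = [-0.4213 - (0.1874)(0.1874)] / [1 - (0.1874)(0.1874)]
         = -0.45641876 / 0.96488124 = -0.473.
Therefore phi_{22} = -0.4730.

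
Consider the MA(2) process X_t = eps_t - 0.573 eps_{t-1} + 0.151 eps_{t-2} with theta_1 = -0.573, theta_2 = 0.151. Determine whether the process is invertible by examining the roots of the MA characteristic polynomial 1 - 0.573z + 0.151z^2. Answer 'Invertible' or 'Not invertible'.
\text{Invertible}

The MA(q) characteristic polynomial is P(z) = 1 - 0.573z + 0.151z^2.
Invertibility requires all roots to lie outside the unit circle, i.e. |z| > 1 for every root.
Set 1 + (-0.573) z + (0.151) z^2 = 0, i.e. a z^2 + b z + c = 0 with a = 0.151, b = -0.573, c = 1.
Discriminant D = b^2 - 4ac = (-0.573)^2 - 4*(0.151)*1 = 0.328329 - (0.604) = -0.275671.
D < 0, so the roots are the complex-conjugate pair z = (-b +/- i sqrt(-D)) / (2a) = 1.8974 +/- 1.7386i.
For a conjugate pair |z|^2 = z * conj(z) = (product of roots) = c/a = 1/(0.151) = 6.622517, so |z| = sqrt(6.622517) = 2.5734 for both roots.
Moduli of all roots: 2.5734, 2.5734.
All moduli strictly greater than 1? Yes.
Verdict: Invertible.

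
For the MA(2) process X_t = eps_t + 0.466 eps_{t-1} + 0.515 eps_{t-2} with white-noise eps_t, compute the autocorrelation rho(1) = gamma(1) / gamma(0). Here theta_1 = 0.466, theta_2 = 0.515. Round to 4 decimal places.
\rho(1) = 0.4763

For an MA(q) process with theta_0 = 1, the autocovariance is
  gamma(k) = sigma^2 * sum_{i=0..q-k} theta_i * theta_{i+k},
and rho(k) = gamma(k) / gamma(0). Sigma^2 cancels.
  numerator   = (1)*(0.466) + (0.466)*(0.515) = 0.70599.
  denominator = (1)^2 + (0.466)^2 + (0.515)^2 = 1.482381.
  rho(1) = 0.70599 / 1.482381 = 0.4763.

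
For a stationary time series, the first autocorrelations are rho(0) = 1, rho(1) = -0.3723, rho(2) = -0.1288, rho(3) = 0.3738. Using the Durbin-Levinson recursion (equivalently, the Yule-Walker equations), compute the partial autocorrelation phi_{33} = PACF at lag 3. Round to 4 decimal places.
\phi_{33} = 0.2510

The PACF at lag k is phi_{kk}, the last component of the solution
to the Yule-Walker system G_k phi = r_k where
  (G_k)_{ij} = rho(|i - j|), (r_k)_i = rho(i), i,j = 1..k.
Equivalently, Durbin-Levinson gives phi_{kk} iteratively:
  phi_{11} = rho(1)
  phi_{kk} = [rho(k) - sum_{j=1..k-1} phi_{k-1,j} rho(k-j)]
            / [1 - sum_{j=1..k-1} phi_{k-1,j} rho(j)],
  phi_{k,j} = phi_{k-1,j} - phi_{kk} phi_{k-1,k-j},  j = 1..k-1.
Step k = 1:
  phi_11 = rho(1) = -0.3723.
Step k = 2:
  phi_22 = [rho(2) - phi_11 rho(1)] / [1 - phi_11 rho(1)] = [-0.1288 - (-0.3723)(-0.3723)] / [1 - (-0.3723)(-0.3723)]
         = -0.26740729 / 0.86139271 = -0.310436.
  Update: phi_21 = phi_11 - phi_22 phi_11 = -0.3723 - (-0.310436)(-0.3723) = -0.487875.
Step k = 3:
  phi_33 = [rho(3) - phi_21 rho(2) - phi_22 rho(1)] / [1 - phi_21 rho(1) - phi_22 rho(2)]
    numerator   = 0.3738 - (-0.487875)(-0.1288) - (-0.310436)(-0.3723) = 0.19538634
    denominator = 1 - (-0.487875)(-0.3723) - (-0.310436)(-0.1288) = 0.77837987
  phi_33 = 0.19538634 / 0.77837987 = 0.251.
Therefore phi_{33} = 0.2510.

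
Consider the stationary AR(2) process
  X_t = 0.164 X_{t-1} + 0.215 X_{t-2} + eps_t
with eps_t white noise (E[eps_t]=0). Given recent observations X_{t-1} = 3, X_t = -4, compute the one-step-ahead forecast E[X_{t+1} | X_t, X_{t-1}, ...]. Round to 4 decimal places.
E[X_{t+1} \mid \mathcal F_t] = -0.0110

For an AR(p) model X_t = c + sum_i phi_i X_{t-i} + eps_t, the
one-step-ahead conditional mean is
  E[X_{t+1} | X_t, ...] = c + sum_i phi_i X_{t+1-i}.
Substitute known values:
  E[X_{t+1} | ...] = (0.164) * (-4) + (0.215) * (3)
                   = -0.0110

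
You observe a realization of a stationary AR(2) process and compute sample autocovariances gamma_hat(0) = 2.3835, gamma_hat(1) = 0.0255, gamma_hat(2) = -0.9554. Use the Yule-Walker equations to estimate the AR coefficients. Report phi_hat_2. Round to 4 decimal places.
\hat\phi_{2} = -0.4010

The Yule-Walker equations for an AR(p) process read, in matrix form,
  Gamma_p phi = r_p,   with   (Gamma_p)_{ij} = gamma(|i - j|),
                       (r_p)_i = gamma(i),   i,j = 1..p.
Substitute the sample gammas (Toeplitz matrix and right-hand side of size 2):
  Gamma_p = [[2.3835, 0.0255], [0.0255, 2.3835]]
  r_p     = [0.0255, -0.9554]
Written out:
  2.3835 phi_1 + 0.0255 phi_2 = 0.0255
  0.0255 phi_1 + 2.3835 phi_2 = -0.9554
Solve by Cramer's rule:
  det = gamma(0)^2 - gamma(1)^2 = (2.3835)^2 - (0.0255)^2 = 5.68107225 - 0.00065025 = 5.680422
  phi_hat_1 = [gamma(1) gamma(0) - gamma(1) gamma(2)] / det = [(0.0255)(2.3835) - (0.0255)(-0.9554)] / 5.680422 = 0.08514195 / 5.680422 = 0.015
  phi_hat_2 = [gamma(0) gamma(2) - gamma(1)^2] / det = [(2.3835)(-0.9554) - (0.0255)^2] / 5.680422 = -2.27784615 / 5.680422 = -0.401
So phi_hat = [0.0150, -0.4010].
Therefore phi_hat_2 = -0.4010.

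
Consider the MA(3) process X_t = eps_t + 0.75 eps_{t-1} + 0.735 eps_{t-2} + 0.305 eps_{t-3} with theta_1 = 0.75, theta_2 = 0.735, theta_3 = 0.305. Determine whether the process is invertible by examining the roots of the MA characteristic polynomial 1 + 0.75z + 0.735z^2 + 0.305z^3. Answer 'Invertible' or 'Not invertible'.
\text{Invertible}

The MA(q) characteristic polynomial is P(z) = 1 + 0.75z + 0.735z^2 + 0.305z^3.
Invertibility requires all roots to lie outside the unit circle, i.e. |z| > 1 for every root.
Degree 3: look for a simple real root z0 first, then factor out (1 - z/z0) and solve the remaining quadratic.
Testing z0 = -2: P(-2) = 1 + (0.75)(-2) + (0.735)(-2)^2 + (0.305)(-2)^3
  = 1 + (-1.5) + (2.94) + (-2.44) = 0.  So z_0 = -2 is a root, |z_0| = 2.
Divide out the factor (1 + 0.5 z) = (1 - z/z0) (since 1/z0 = -0.5):
  P(z) = (1 + 0.5 z)(1 + (0.25) z + (0.61) z^2)
  [check: z-coef 0.25 - (-0.5) = 0.75; z^2-coef 0.61 - (-0.5)(0.25) = 0.735; z^3-coef -(-0.5)(0.61) = 0.305.]
Remaining roots from the quadratic factor 1 + (0.25) z + (0.61) z^2:
  Set 1 + (0.25) z + (0.61) z^2 = 0, i.e. a z^2 + b z + c = 0 with a = 0.61, b = 0.25, c = 1.
  Discriminant D = b^2 - 4ac = (0.25)^2 - 4*(0.61)*1 = 0.0625 - (2.44) = -2.3775.
  D < 0, so the roots are the complex-conjugate pair z = (-b +/- i sqrt(-D)) / (2a) = -0.2049 +/- 1.2639i.
  For a conjugate pair |z|^2 = z * conj(z) = (product of roots) = c/a = 1/(0.61) = 1.639344, so |z| = sqrt(1.639344) = 1.2804 for both roots.
Moduli of all roots: 2.0000, 1.2804, 1.2804.
All moduli strictly greater than 1? Yes.
Verdict: Invertible.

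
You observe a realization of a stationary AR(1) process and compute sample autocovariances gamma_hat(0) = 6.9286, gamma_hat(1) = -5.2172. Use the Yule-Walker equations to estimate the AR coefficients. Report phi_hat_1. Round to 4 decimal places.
\hat\phi_{1} = -0.7530

The Yule-Walker equations for an AR(p) process read, in matrix form,
  Gamma_p phi = r_p,   with   (Gamma_p)_{ij} = gamma(|i - j|),
                       (r_p)_i = gamma(i),   i,j = 1..p.
Substitute the sample gammas (Toeplitz matrix and right-hand side of size 1):
  Gamma_p = [[6.9286]]
  r_p     = [-5.2172]
With p = 1 this is the single equation gamma(0) phi_1 = gamma(1):
  phi_hat_1 = gamma(1) / gamma(0) = -5.2172 / 6.9286 = -0.7530.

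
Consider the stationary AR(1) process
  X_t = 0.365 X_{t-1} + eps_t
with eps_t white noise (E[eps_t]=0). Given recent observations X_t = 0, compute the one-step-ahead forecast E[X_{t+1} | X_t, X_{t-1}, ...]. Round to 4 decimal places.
E[X_{t+1} \mid \mathcal F_t] = 0.0000

For an AR(p) model X_t = c + sum_i phi_i X_{t-i} + eps_t, the
one-step-ahead conditional mean is
  E[X_{t+1} | X_t, ...] = c + sum_i phi_i X_{t+1-i}.
Substitute known values:
  E[X_{t+1} | ...] = (0.365) * (0)
                   = 0.0000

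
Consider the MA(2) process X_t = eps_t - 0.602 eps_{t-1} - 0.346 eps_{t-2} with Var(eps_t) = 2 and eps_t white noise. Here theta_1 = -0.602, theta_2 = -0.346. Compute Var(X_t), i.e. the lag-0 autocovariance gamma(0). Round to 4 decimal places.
\gamma(0) = 2.9642

For an MA(q) process X_t = eps_t + sum_i theta_i eps_{t-i} with
Var(eps_t) = sigma^2, the variance is
  gamma(0) = sigma^2 * (1 + sum_i theta_i^2).
  sum_i theta_i^2 = (-0.602)^2 + (-0.346)^2 = 0.362404 + 0.119716 = 0.48212.
  gamma(0) = 2 * (1 + 0.48212) = 2 * 1.48212 = 2.96424, which rounds to 2.9642.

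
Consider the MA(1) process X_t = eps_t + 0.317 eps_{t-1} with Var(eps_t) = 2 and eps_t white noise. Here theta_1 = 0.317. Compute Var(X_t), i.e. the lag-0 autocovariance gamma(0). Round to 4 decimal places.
\gamma(0) = 2.2010

For an MA(q) process X_t = eps_t + sum_i theta_i eps_{t-i} with
Var(eps_t) = sigma^2, the variance is
  gamma(0) = sigma^2 * (1 + sum_i theta_i^2).
  sum_i theta_i^2 = (0.317)^2 = 0.100489.
  gamma(0) = 2 * (1 + 0.100489) = 2 * 1.100489 = 2.200978, which rounds to 2.2010.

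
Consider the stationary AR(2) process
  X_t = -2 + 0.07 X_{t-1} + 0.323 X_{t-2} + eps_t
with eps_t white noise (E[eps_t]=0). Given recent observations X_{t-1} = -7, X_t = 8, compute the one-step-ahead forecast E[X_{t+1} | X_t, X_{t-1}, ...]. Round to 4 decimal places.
E[X_{t+1} \mid \mathcal F_t] = -3.7010

For an AR(p) model X_t = c + sum_i phi_i X_{t-i} + eps_t, the
one-step-ahead conditional mean is
  E[X_{t+1} | X_t, ...] = c + sum_i phi_i X_{t+1-i}.
Substitute known values:
  E[X_{t+1} | ...] = -2 + (0.07) * (8) + (0.323) * (-7)
                   = -3.7010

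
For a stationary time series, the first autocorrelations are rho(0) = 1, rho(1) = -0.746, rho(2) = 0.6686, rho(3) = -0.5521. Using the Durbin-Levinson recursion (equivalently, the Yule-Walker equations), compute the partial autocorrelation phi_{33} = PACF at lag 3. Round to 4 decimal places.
\phi_{33} = 0.0221

The PACF at lag k is phi_{kk}, the last component of the solution
to the Yule-Walker system G_k phi = r_k where
  (G_k)_{ij} = rho(|i - j|), (r_k)_i = rho(i), i,j = 1..k.
Equivalently, Durbin-Levinson gives phi_{kk} iteratively:
  phi_{11} = rho(1)
  phi_{kk} = [rho(k) - sum_{j=1..k-1} phi_{k-1,j} rho(k-j)]
            / [1 - sum_{j=1..k-1} phi_{k-1,j} rho(j)],
  phi_{k,j} = phi_{k-1,j} - phi_{kk} phi_{k-1,k-j},  j = 1..k-1.
Step k = 1:
  phi_11 = rho(1) = -0.746.
Step k = 2:
  phi_22 = [rho(2) - phi_11 rho(1)] / [1 - phi_11 rho(1)] = [0.6686 - (-0.746)(-0.746)] / [1 - (-0.746)(-0.746)]
         = 0.112084 / 0.443484 = 0.252735.
  Update: phi_21 = phi_11 - phi_22 phi_11 = -0.746 - (0.252735)(-0.746) = -0.55746.
Step k = 3:
  phi_33 = [rho(3) - phi_21 rho(2) - phi_22 rho(1)] / [1 - phi_21 rho(1) - phi_22 rho(2)]
    numerator   = -0.5521 - (-0.55746)(0.6686) - (0.252735)(-0.746) = 0.0091579
    denominator = 1 - (-0.55746)(-0.746) - (0.252735)(0.6686) = 0.41515643
  phi_33 = 0.0091579 / 0.41515643 = 0.0221.
Therefore phi_{33} = 0.0221.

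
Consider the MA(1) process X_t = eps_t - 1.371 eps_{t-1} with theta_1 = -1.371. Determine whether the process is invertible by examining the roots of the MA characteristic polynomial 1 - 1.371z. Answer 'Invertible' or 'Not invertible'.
\text{Not invertible}

The MA(q) characteristic polynomial is P(z) = 1 - 1.371z.
Invertibility requires all roots to lie outside the unit circle, i.e. |z| > 1 for every root.
This is linear in z: 1 + (-1.371) z = 0  =>  z = -1/(-1.371) = 0.729395,  |z| = 0.729395.
Moduli of all roots: 0.7294.
All moduli strictly greater than 1? No.
Verdict: Not invertible.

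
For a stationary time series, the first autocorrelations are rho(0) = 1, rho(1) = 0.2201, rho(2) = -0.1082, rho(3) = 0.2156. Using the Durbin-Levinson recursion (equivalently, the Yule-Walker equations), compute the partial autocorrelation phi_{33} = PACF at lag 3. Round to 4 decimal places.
\phi_{33} = 0.3020

The PACF at lag k is phi_{kk}, the last component of the solution
to the Yule-Walker system G_k phi = r_k where
  (G_k)_{ij} = rho(|i - j|), (r_k)_i = rho(i), i,j = 1..k.
Equivalently, Durbin-Levinson gives phi_{kk} iteratively:
  phi_{11} = rho(1)
  phi_{kk} = [rho(k) - sum_{j=1..k-1} phi_{k-1,j} rho(k-j)]
            / [1 - sum_{j=1..k-1} phi_{k-1,j} rho(j)],
  phi_{k,j} = phi_{k-1,j} - phi_{kk} phi_{k-1,k-j},  j = 1..k-1.
Step k = 1:
  phi_11 = rho(1) = 0.2201.
Step k = 2:
  phi_22 = [rho(2) - phi_11 rho(1)] / [1 - phi_11 rho(1)] = [-0.1082 - (0.2201)(0.2201)] / [1 - (0.2201)(0.2201)]
         = -0.15664401 / 0.95155599 = -0.164619.
  Update: phi_21 = phi_11 - phi_22 phi_11 = 0.2201 - (-0.164619)(0.2201) = 0.256333.
Step k = 3:
  phi_33 = [rho(3) - phi_21 rho(2) - phi_22 rho(1)] / [1 - phi_21 rho(1) - phi_22 rho(2)]
    numerator   = 0.2156 - (0.256333)(-0.1082) - (-0.164619)(0.2201) = 0.27956779
    denominator = 1 - (0.256333)(0.2201) - (-0.164619)(-0.1082) = 0.92576944
  phi_33 = 0.27956779 / 0.92576944 = 0.302.
Therefore phi_{33} = 0.3020.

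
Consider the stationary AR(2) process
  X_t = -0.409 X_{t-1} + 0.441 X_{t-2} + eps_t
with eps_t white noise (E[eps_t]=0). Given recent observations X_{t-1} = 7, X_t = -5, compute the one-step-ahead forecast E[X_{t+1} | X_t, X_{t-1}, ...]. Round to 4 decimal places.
E[X_{t+1} \mid \mathcal F_t] = 5.1320

For an AR(p) model X_t = c + sum_i phi_i X_{t-i} + eps_t, the
one-step-ahead conditional mean is
  E[X_{t+1} | X_t, ...] = c + sum_i phi_i X_{t+1-i}.
Substitute known values:
  E[X_{t+1} | ...] = (-0.409) * (-5) + (0.441) * (7)
                   = 5.1320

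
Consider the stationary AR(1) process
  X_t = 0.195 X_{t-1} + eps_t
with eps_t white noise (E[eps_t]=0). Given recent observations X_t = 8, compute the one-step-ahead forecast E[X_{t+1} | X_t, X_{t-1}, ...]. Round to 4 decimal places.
E[X_{t+1} \mid \mathcal F_t] = 1.5600

For an AR(p) model X_t = c + sum_i phi_i X_{t-i} + eps_t, the
one-step-ahead conditional mean is
  E[X_{t+1} | X_t, ...] = c + sum_i phi_i X_{t+1-i}.
Substitute known values:
  E[X_{t+1} | ...] = (0.195) * (8)
                   = 1.5600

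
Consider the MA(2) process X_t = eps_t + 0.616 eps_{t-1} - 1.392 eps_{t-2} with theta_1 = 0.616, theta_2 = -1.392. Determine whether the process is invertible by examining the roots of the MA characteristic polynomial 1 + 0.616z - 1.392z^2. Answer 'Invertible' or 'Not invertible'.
\text{Not invertible}

The MA(q) characteristic polynomial is P(z) = 1 + 0.616z - 1.392z^2.
Invertibility requires all roots to lie outside the unit circle, i.e. |z| > 1 for every root.
Set 1 + (0.616) z + (-1.392) z^2 = 0, i.e. a z^2 + b z + c = 0 with a = -1.392, b = 0.616, c = 1.
Discriminant D = b^2 - 4ac = (0.616)^2 - 4*(-1.392)*1 = 0.379456 - (-5.568) = 5.947456.
D >= 0, so the roots are real: z = (-b +/- sqrt(D)) / (2a) = (-0.616 +/- 2.438741) / (-2.784).
  z_1 = (-0.616 + 2.438741) / (-2.784) = -0.6547,   |z_1| = 0.6547.
  z_2 = (-0.616 - 2.438741) / (-2.784) = 1.0972,   |z_2| = 1.0972.
Moduli of all roots: 0.6547, 1.0972.
All moduli strictly greater than 1? No.
Verdict: Not invertible.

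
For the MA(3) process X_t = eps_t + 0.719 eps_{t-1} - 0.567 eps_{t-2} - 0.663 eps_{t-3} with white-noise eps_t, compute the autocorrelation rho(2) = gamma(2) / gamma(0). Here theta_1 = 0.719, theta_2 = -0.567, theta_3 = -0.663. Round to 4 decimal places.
\rho(2) = -0.4582

For an MA(q) process with theta_0 = 1, the autocovariance is
  gamma(k) = sigma^2 * sum_{i=0..q-k} theta_i * theta_{i+k},
and rho(k) = gamma(k) / gamma(0). Sigma^2 cancels.
  numerator   = (1)*(-0.567) + (0.719)*(-0.663) = -1.043697.
  denominator = (1)^2 + (0.719)^2 + (-0.567)^2 + (-0.663)^2 = 2.278019.
  rho(2) = -1.043697 / 2.278019 = -0.4582.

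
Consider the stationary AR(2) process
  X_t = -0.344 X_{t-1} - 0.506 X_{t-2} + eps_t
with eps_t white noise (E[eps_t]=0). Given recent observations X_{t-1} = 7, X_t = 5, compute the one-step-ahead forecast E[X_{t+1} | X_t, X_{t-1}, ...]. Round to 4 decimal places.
E[X_{t+1} \mid \mathcal F_t] = -5.2620

For an AR(p) model X_t = c + sum_i phi_i X_{t-i} + eps_t, the
one-step-ahead conditional mean is
  E[X_{t+1} | X_t, ...] = c + sum_i phi_i X_{t+1-i}.
Substitute known values:
  E[X_{t+1} | ...] = (-0.344) * (5) + (-0.506) * (7)
                   = -5.2620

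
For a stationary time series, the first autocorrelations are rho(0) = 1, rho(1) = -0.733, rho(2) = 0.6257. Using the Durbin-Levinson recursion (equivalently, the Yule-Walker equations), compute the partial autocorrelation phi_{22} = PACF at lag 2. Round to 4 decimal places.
\phi_{22} = 0.1911

The PACF at lag k is phi_{kk}, the last component of the solution
to the Yule-Walker system G_k phi = r_k where
  (G_k)_{ij} = rho(|i - j|), (r_k)_i = rho(i), i,j = 1..k.
Equivalently, Durbin-Levinson gives phi_{kk} iteratively:
  phi_{11} = rho(1)
  phi_{kk} = [rho(k) - sum_{j=1..k-1} phi_{k-1,j} rho(k-j)]
            / [1 - sum_{j=1..k-1} phi_{k-1,j} rho(j)],
  phi_{k,j} = phi_{k-1,j} - phi_{kk} phi_{k-1,k-j},  j = 1..k-1.
Step k = 1:
  phi_11 = rho(1) = -0.733.
Step k = 2:
  phi_22 = [rho(2) - phi_11 rho(1)] / [1 - phi_11 rho(1)] = [0.6257 - (-0.733)(-0.733)] / [1 - (-0.733)(-0.733)]
         = 0.088411 / 0.462711 = 0.1911.
Therefore phi_{22} = 0.1911.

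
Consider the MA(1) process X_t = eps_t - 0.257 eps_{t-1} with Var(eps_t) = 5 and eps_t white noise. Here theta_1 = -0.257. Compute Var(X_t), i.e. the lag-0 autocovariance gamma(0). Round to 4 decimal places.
\gamma(0) = 5.3302

For an MA(q) process X_t = eps_t + sum_i theta_i eps_{t-i} with
Var(eps_t) = sigma^2, the variance is
  gamma(0) = sigma^2 * (1 + sum_i theta_i^2).
  sum_i theta_i^2 = (-0.257)^2 = 0.066049.
  gamma(0) = 5 * (1 + 0.066049) = 5 * 1.066049 = 5.330245, which rounds to 5.3302.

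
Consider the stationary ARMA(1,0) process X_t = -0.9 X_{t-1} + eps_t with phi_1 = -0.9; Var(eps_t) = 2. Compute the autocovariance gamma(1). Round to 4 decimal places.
\gamma(1) = -9.4737

Multiply the model equation by X_{t-k} and take expectations. With theta_0 = psi_0 = 1 and psi_j the MA(infinity) weights, this gives
  gamma(k) - sum_i phi_i gamma(k-i) = c_k,
  c_k = sigma^2 * sum_{j=k..q} theta_j psi_{j-k}   (c_k = 0 for k > q),
using gamma(-m) = gamma(m).
Pure AR (q = 0): c_0 = sigma^2 = 2, c_k = 0 for k >= 1.
Equations for k = 0 and k = 1 (AR order 1):
  gamma(0) = phi_1 gamma(1) + c_0
  gamma(1) = phi_1 gamma(0) + c_1
Substituting the second into the first: gamma(0) (1 - phi_1^2) = c_0 + phi_1 c_1, so
  gamma(0) = c_0 / (1 - phi_1^2) = 2 / (1 - (-0.9)^2) = 2 / 0.19 = 10.526316.
  gamma(1) = phi_1 gamma(0) = (-0.9)(10.526316) = -9.473684.
Therefore gamma(1) = -9.4737 (to 4 decimal places).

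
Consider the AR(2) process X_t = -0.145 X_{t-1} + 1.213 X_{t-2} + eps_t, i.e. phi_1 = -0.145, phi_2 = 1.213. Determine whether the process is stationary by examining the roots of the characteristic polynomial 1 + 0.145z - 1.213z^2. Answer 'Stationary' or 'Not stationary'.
\text{Not stationary}

The AR(p) characteristic polynomial is P(z) = 1 + 0.145z - 1.213z^2.
Stationarity requires all roots to lie outside the unit circle, i.e. |z| > 1 for every root.
Set 1 + (0.145) z + (-1.213) z^2 = 0, i.e. a z^2 + b z + c = 0 with a = -1.213, b = 0.145, c = 1.
Discriminant D = b^2 - 4ac = (0.145)^2 - 4*(-1.213)*1 = 0.021025 - (-4.852) = 4.873025.
D >= 0, so the roots are real: z = (-b +/- sqrt(D)) / (2a) = (-0.145 +/- 2.207493) / (-2.426).
  z_1 = (-0.145 + 2.207493) / (-2.426) = -0.8502,   |z_1| = 0.8502.
  z_2 = (-0.145 - 2.207493) / (-2.426) = 0.9697,   |z_2| = 0.9697.
Moduli of all roots: 0.8502, 0.9697.
All moduli strictly greater than 1? No.
Verdict: Not stationary.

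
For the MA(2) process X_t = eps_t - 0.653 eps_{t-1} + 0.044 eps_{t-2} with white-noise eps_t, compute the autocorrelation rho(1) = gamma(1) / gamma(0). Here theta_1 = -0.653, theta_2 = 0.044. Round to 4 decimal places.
\rho(1) = -0.4773

For an MA(q) process with theta_0 = 1, the autocovariance is
  gamma(k) = sigma^2 * sum_{i=0..q-k} theta_i * theta_{i+k},
and rho(k) = gamma(k) / gamma(0). Sigma^2 cancels.
  numerator   = (1)*(-0.653) + (-0.653)*(0.044) = -0.681732.
  denominator = (1)^2 + (-0.653)^2 + (0.044)^2 = 1.428345.
  rho(1) = -0.681732 / 1.428345 = -0.4773.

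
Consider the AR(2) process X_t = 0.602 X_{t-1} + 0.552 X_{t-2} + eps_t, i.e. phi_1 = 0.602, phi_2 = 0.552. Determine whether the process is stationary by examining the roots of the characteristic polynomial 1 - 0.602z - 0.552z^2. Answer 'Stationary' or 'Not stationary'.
\text{Not stationary}

The AR(p) characteristic polynomial is P(z) = 1 - 0.602z - 0.552z^2.
Stationarity requires all roots to lie outside the unit circle, i.e. |z| > 1 for every root.
Set 1 + (-0.602) z + (-0.552) z^2 = 0, i.e. a z^2 + b z + c = 0 with a = -0.552, b = -0.602, c = 1.
Discriminant D = b^2 - 4ac = (-0.602)^2 - 4*(-0.552)*1 = 0.362404 - (-2.208) = 2.570404.
D >= 0, so the roots are real: z = (-b +/- sqrt(D)) / (2a) = (0.602 +/- 1.603248) / (-1.104).
  z_1 = (0.602 + 1.603248) / (-1.104) = -1.9975,   |z_1| = 1.9975.
  z_2 = (0.602 - 1.603248) / (-1.104) = 0.9069,   |z_2| = 0.9069.
Moduli of all roots: 1.9975, 0.9069.
All moduli strictly greater than 1? No.
Verdict: Not stationary.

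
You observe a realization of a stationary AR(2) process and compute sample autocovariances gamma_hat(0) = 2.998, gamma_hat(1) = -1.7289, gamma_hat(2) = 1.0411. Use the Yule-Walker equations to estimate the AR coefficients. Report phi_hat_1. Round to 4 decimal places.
\hat\phi_{1} = -0.5640

The Yule-Walker equations for an AR(p) process read, in matrix form,
  Gamma_p phi = r_p,   with   (Gamma_p)_{ij} = gamma(|i - j|),
                       (r_p)_i = gamma(i),   i,j = 1..p.
Substitute the sample gammas (Toeplitz matrix and right-hand side of size 2):
  Gamma_p = [[2.998, -1.7289], [-1.7289, 2.998]]
  r_p     = [-1.7289, 1.0411]
Written out:
  2.998 phi_1 - 1.7289 phi_2 = -1.7289
  -1.7289 phi_1 + 2.998 phi_2 = 1.0411
Solve by Cramer's rule:
  det = gamma(0)^2 - gamma(1)^2 = (2.998)^2 - (-1.7289)^2 = 8.988004 - 2.98909521 = 5.99890879
  phi_hat_1 = [gamma(1) gamma(0) - gamma(1) gamma(2)] / det = [(-1.7289)(2.998) - (-1.7289)(1.0411)] / 5.99890879 = -3.38328441 / 5.99890879 = -0.564
  phi_hat_2 = [gamma(0) gamma(2) - gamma(1)^2] / det = [(2.998)(1.0411) - (-1.7289)^2] / 5.99890879 = 0.13212259 / 5.99890879 = 0.022
So phi_hat = [-0.5640, 0.0220].
Therefore phi_hat_1 = -0.5640.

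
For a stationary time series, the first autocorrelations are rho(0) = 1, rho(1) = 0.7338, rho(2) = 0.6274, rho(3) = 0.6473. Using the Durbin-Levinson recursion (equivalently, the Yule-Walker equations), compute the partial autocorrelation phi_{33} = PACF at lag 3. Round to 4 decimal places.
\phi_{33} = 0.3020

The PACF at lag k is phi_{kk}, the last component of the solution
to the Yule-Walker system G_k phi = r_k where
  (G_k)_{ij} = rho(|i - j|), (r_k)_i = rho(i), i,j = 1..k.
Equivalently, Durbin-Levinson gives phi_{kk} iteratively:
  phi_{11} = rho(1)
  phi_{kk} = [rho(k) - sum_{j=1..k-1} phi_{k-1,j} rho(k-j)]
            / [1 - sum_{j=1..k-1} phi_{k-1,j} rho(j)],
  phi_{k,j} = phi_{k-1,j} - phi_{kk} phi_{k-1,k-j},  j = 1..k-1.
Step k = 1:
  phi_11 = rho(1) = 0.7338.
Step k = 2:
  phi_22 = [rho(2) - phi_11 rho(1)] / [1 - phi_11 rho(1)] = [0.6274 - (0.7338)(0.7338)] / [1 - (0.7338)(0.7338)]
         = 0.08893756 / 0.46153756 = 0.192698.
  Update: phi_21 = phi_11 - phi_22 phi_11 = 0.7338 - (0.192698)(0.7338) = 0.592398.
Step k = 3:
  phi_33 = [rho(3) - phi_21 rho(2) - phi_22 rho(1)] / [1 - phi_21 rho(1) - phi_22 rho(2)]
    numerator   = 0.6473 - (0.592398)(0.6274) - (0.192698)(0.7338) = 0.13422746
    denominator = 1 - (0.592398)(0.7338) - (0.192698)(0.6274) = 0.44439943
  phi_33 = 0.13422746 / 0.44439943 = 0.302.
Therefore phi_{33} = 0.3020.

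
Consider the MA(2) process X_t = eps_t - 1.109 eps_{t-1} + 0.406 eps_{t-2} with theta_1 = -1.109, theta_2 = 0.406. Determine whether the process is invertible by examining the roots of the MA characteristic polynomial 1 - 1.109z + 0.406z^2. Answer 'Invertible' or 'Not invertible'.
\text{Invertible}

The MA(q) characteristic polynomial is P(z) = 1 - 1.109z + 0.406z^2.
Invertibility requires all roots to lie outside the unit circle, i.e. |z| > 1 for every root.
Set 1 + (-1.109) z + (0.406) z^2 = 0, i.e. a z^2 + b z + c = 0 with a = 0.406, b = -1.109, c = 1.
Discriminant D = b^2 - 4ac = (-1.109)^2 - 4*(0.406)*1 = 1.229881 - (1.624) = -0.394119.
D < 0, so the roots are the complex-conjugate pair z = (-b +/- i sqrt(-D)) / (2a) = 1.3658 +/- 0.7731i.
For a conjugate pair |z|^2 = z * conj(z) = (product of roots) = c/a = 1/(0.406) = 2.463054, so |z| = sqrt(2.463054) = 1.5694 for both roots.
Moduli of all roots: 1.5694, 1.5694.
All moduli strictly greater than 1? Yes.
Verdict: Invertible.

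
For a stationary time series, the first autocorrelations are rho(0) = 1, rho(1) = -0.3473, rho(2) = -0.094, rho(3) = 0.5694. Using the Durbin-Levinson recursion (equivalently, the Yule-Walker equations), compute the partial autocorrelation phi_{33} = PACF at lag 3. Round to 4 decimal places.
\phi_{33} = 0.5369

The PACF at lag k is phi_{kk}, the last component of the solution
to the Yule-Walker system G_k phi = r_k where
  (G_k)_{ij} = rho(|i - j|), (r_k)_i = rho(i), i,j = 1..k.
Equivalently, Durbin-Levinson gives phi_{kk} iteratively:
  phi_{11} = rho(1)
  phi_{kk} = [rho(k) - sum_{j=1..k-1} phi_{k-1,j} rho(k-j)]
            / [1 - sum_{j=1..k-1} phi_{k-1,j} rho(j)],
  phi_{k,j} = phi_{k-1,j} - phi_{kk} phi_{k-1,k-j},  j = 1..k-1.
Step k = 1:
  phi_11 = rho(1) = -0.3473.
Step k = 2:
  phi_22 = [rho(2) - phi_11 rho(1)] / [1 - phi_11 rho(1)] = [-0.094 - (-0.3473)(-0.3473)] / [1 - (-0.3473)(-0.3473)]
         = -0.21461729 / 0.87938271 = -0.244054.
  Update: phi_21 = phi_11 - phi_22 phi_11 = -0.3473 - (-0.244054)(-0.3473) = -0.43206.
Step k = 3:
  phi_33 = [rho(3) - phi_21 rho(2) - phi_22 rho(1)] / [1 - phi_21 rho(1) - phi_22 rho(2)]
    numerator   = 0.5694 - (-0.43206)(-0.094) - (-0.244054)(-0.3473) = 0.44402623
    denominator = 1 - (-0.43206)(-0.3473) - (-0.244054)(-0.094) = 0.8270044
  phi_33 = 0.44402623 / 0.8270044 = 0.5369.
Therefore phi_{33} = 0.5369.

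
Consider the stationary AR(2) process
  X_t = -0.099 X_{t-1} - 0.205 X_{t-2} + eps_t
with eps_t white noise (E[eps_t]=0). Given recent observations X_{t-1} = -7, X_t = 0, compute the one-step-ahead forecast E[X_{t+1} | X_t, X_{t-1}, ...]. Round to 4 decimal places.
E[X_{t+1} \mid \mathcal F_t] = 1.4350

For an AR(p) model X_t = c + sum_i phi_i X_{t-i} + eps_t, the
one-step-ahead conditional mean is
  E[X_{t+1} | X_t, ...] = c + sum_i phi_i X_{t+1-i}.
Substitute known values:
  E[X_{t+1} | ...] = (-0.099) * (0) + (-0.205) * (-7)
                   = 1.4350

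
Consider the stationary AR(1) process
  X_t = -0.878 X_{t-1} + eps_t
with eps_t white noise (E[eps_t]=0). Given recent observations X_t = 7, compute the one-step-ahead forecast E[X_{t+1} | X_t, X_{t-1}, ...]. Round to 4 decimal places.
E[X_{t+1} \mid \mathcal F_t] = -6.1460

For an AR(p) model X_t = c + sum_i phi_i X_{t-i} + eps_t, the
one-step-ahead conditional mean is
  E[X_{t+1} | X_t, ...] = c + sum_i phi_i X_{t+1-i}.
Substitute known values:
  E[X_{t+1} | ...] = (-0.878) * (7)
                   = -6.1460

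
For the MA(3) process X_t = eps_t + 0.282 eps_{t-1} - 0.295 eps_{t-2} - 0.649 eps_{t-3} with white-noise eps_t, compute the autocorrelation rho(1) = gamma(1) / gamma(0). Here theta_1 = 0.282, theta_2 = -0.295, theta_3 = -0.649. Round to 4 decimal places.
\rho(1) = 0.2458

For an MA(q) process with theta_0 = 1, the autocovariance is
  gamma(k) = sigma^2 * sum_{i=0..q-k} theta_i * theta_{i+k},
and rho(k) = gamma(k) / gamma(0). Sigma^2 cancels.
  numerator   = (1)*(0.282) + (0.282)*(-0.295) + (-0.295)*(-0.649) = 0.390265.
  denominator = (1)^2 + (0.282)^2 + (-0.295)^2 + (-0.649)^2 = 1.58775.
  rho(1) = 0.390265 / 1.58775 = 0.2458.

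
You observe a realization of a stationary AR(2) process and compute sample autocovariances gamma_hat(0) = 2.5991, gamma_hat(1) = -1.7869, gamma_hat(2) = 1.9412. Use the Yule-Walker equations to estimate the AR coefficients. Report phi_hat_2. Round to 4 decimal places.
\hat\phi_{2} = 0.5200

The Yule-Walker equations for an AR(p) process read, in matrix form,
  Gamma_p phi = r_p,   with   (Gamma_p)_{ij} = gamma(|i - j|),
                       (r_p)_i = gamma(i),   i,j = 1..p.
Substitute the sample gammas (Toeplitz matrix and right-hand side of size 2):
  Gamma_p = [[2.5991, -1.7869], [-1.7869, 2.5991]]
  r_p     = [-1.7869, 1.9412]
Written out:
  2.5991 phi_1 - 1.7869 phi_2 = -1.7869
  -1.7869 phi_1 + 2.5991 phi_2 = 1.9412
Solve by Cramer's rule:
  det = gamma(0)^2 - gamma(1)^2 = (2.5991)^2 - (-1.7869)^2 = 6.75532081 - 3.19301161 = 3.5623092
  phi_hat_1 = [gamma(1) gamma(0) - gamma(1) gamma(2)] / det = [(-1.7869)(2.5991) - (-1.7869)(1.9412)] / 3.5623092 = -1.17560151 / 3.5623092 = -0.33
  phi_hat_2 = [gamma(0) gamma(2) - gamma(1)^2] / det = [(2.5991)(1.9412) - (-1.7869)^2] / 3.5623092 = 1.85236131 / 3.5623092 = 0.52
So phi_hat = [-0.3300, 0.5200].
Therefore phi_hat_2 = 0.5200.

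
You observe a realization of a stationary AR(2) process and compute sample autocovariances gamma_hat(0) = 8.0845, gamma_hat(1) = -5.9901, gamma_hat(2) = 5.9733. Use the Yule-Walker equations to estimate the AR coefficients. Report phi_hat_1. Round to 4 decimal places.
\hat\phi_{1} = -0.4290

The Yule-Walker equations for an AR(p) process read, in matrix form,
  Gamma_p phi = r_p,   with   (Gamma_p)_{ij} = gamma(|i - j|),
                       (r_p)_i = gamma(i),   i,j = 1..p.
Substitute the sample gammas (Toeplitz matrix and right-hand side of size 2):
  Gamma_p = [[8.0845, -5.9901], [-5.9901, 8.0845]]
  r_p     = [-5.9901, 5.9733]
Written out:
  8.0845 phi_1 - 5.9901 phi_2 = -5.9901
  -5.9901 phi_1 + 8.0845 phi_2 = 5.9733
Solve by Cramer's rule:
  det = gamma(0)^2 - gamma(1)^2 = (8.0845)^2 - (-5.9901)^2 = 65.35914025 - 35.88129801 = 29.47784224
  phi_hat_1 = [gamma(1) gamma(0) - gamma(1) gamma(2)] / det = [(-5.9901)(8.0845) - (-5.9901)(5.9733)] / 29.47784224 = -12.64629912 / 29.47784224 = -0.429
  phi_hat_2 = [gamma(0) gamma(2) - gamma(1)^2] / det = [(8.0845)(5.9733) - (-5.9901)^2] / 29.47784224 = 12.40984584 / 29.47784224 = 0.421
So phi_hat = [-0.4290, 0.4210].
Therefore phi_hat_1 = -0.4290.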